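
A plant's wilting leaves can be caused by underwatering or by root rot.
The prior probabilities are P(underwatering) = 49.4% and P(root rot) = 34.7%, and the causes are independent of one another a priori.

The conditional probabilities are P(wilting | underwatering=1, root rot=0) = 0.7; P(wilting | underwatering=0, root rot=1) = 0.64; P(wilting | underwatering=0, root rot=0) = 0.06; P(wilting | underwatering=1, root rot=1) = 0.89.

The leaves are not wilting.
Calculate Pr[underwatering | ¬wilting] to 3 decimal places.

Pr[underwatering | ¬wilting] ≈ 0.236

Numerator (weight on configurations with underwatering): 0.096775 + 0.018856 = 0.115631
The normalizing constant is 0.94*0.506*0.653 + 0.36*0.506*0.347 + 0.3*0.494*0.653 + 0.11*0.494*0.347 = 0.489434
P(underwatering | ¬wilting) = 0.115631/0.489434 ≈ 0.236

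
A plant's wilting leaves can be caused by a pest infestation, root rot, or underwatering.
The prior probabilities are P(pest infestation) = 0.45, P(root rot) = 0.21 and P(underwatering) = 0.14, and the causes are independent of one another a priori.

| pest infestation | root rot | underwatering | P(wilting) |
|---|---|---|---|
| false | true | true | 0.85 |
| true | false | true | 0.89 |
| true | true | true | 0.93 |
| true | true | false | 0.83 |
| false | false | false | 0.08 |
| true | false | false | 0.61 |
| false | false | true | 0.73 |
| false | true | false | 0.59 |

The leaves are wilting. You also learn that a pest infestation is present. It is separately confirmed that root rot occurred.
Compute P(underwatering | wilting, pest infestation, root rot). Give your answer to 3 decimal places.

P(underwatering | wilting, pest infestation, root rot) ≈ 0.154

For the numerator, keep only underwatering=true terms: 0.93·0.14 = 0.130200
Denominator P(wilting | pest infestation, root rot): 0.83·0.86 + 0.93·0.14 = 0.844000
P(underwatering | wilting, pest infestation, root rot) = 0.130200/0.844000 ≈ 0.154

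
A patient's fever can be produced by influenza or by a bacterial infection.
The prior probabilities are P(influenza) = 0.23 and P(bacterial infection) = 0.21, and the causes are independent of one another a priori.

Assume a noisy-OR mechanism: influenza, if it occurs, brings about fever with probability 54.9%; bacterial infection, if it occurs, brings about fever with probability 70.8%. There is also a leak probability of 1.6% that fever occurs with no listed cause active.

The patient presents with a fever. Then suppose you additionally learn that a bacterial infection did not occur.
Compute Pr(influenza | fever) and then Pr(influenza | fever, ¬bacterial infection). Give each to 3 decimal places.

Under noisy-OR, P(fever | causes) = 1 − (1−0.016)·∏(1−qᵢ) over the active causes.
Weight on influenza=true, given the evidence: 0.101064 + 0.042041 = 0.143105
Normalizer over all consistent configurations: 0.016*0.77*0.79 + 0.712672*0.77*0.21 + 0.556216*0.23*0.79 + 0.870415*0.23*0.21 = 0.268077
P(influenza | fever) = 0.143105/0.268077 ≈ 0.534

Now condition on the additional information:
Enumerate both values of influenza and weight by the priors:
  P(fever | ¬bacterial infection) = 0.016*0.77 + 0.556216*0.23
        = 0.012320 + 0.127930 = 0.140250
Keeping only the influenza-present terms gives 0.127930, so
  P(influenza | fever, ¬bacterial infection) = 0.127930 / 0.140250 ≈ 0.912
Ruling out bacterial infection raises the posterior on influenza — the flip side of explaining away.

Pr(influenza | fever) ≈ 0.534; Pr(influenza | fever, ¬bacterial infection) ≈ 0.912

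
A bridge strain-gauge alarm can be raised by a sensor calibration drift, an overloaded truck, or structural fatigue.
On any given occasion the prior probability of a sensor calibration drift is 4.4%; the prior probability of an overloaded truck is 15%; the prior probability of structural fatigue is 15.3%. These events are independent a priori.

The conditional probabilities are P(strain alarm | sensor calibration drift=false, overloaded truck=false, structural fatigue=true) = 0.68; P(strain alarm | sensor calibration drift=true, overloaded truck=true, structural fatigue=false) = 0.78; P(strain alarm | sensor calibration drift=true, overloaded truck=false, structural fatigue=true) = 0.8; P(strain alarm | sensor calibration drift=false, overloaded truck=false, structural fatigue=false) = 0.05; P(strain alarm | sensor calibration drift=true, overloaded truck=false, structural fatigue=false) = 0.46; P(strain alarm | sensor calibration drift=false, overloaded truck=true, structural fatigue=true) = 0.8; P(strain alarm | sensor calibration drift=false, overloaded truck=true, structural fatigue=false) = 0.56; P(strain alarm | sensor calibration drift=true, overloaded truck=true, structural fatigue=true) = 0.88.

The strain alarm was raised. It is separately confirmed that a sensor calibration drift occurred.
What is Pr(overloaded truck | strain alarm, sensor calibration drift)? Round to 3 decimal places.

Pr(overloaded truck | strain alarm, sensor calibration drift) ≈ 0.215

P(strain alarm | sensor calibration drift) = 0.46·0.85·0.847 + 0.8·0.85·0.153 + 0.78·0.15·0.847 + 0.88·0.15·0.153 = 0.331177 + 0.104040 + 0.099099 + 0.020196 = 0.554512
The overloaded truck-present share is 0.099099 + 0.020196 = 0.119295.
Hence the posterior is 0.119295/0.554512 ≈ 0.215.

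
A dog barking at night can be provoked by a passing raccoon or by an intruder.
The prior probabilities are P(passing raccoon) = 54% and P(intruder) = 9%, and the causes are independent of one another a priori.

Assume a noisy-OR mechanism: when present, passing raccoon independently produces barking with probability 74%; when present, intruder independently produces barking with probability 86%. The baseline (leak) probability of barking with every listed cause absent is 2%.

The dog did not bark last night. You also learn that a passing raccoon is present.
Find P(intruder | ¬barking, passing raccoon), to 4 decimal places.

Under noisy-OR, P(barking | causes) = 1 − (1−0.02)·∏(1−qᵢ) over the active causes.
Sum P(¬barking|·) weighted by the priors over both values of intruder:
  P(¬barking | passing raccoon) = 0.2548×0.91 + 0.035672×0.09
        = 0.231868 + 0.003210 = 0.235078
The terms with intruder present sum to 0.003210, so
  P(intruder | ¬barking, passing raccoon) = 0.003210 / 0.235078 ≈ 0.0137

P(intruder | ¬barking, passing raccoon) ≈ 0.0137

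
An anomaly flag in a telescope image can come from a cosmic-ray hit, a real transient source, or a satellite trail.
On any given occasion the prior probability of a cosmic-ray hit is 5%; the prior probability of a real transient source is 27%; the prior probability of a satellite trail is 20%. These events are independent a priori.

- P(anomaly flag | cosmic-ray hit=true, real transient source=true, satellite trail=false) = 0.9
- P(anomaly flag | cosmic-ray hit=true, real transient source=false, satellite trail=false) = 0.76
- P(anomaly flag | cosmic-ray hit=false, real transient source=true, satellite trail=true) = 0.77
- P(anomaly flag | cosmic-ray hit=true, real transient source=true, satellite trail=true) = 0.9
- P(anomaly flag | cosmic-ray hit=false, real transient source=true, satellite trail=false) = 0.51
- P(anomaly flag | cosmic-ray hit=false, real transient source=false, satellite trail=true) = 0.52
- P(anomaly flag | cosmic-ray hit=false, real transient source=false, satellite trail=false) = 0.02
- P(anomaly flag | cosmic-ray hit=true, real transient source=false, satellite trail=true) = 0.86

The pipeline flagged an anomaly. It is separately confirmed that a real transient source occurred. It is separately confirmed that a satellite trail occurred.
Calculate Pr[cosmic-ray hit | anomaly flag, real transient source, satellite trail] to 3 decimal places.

Pr[cosmic-ray hit | anomaly flag, real transient source, satellite trail] ≈ 0.058

By total probability over both values of cosmic-ray hit:
  P(anomaly flag | real transient source, satellite trail) = 0.77*0.95 + 0.9*0.05
        = 0.731500 + 0.045000 = 0.776500
Configurations with cosmic-ray hit contribute 0.045000, so
  P(cosmic-ray hit | anomaly flag, real transient source, satellite trail) = 0.045000 / 0.776500 ≈ 0.058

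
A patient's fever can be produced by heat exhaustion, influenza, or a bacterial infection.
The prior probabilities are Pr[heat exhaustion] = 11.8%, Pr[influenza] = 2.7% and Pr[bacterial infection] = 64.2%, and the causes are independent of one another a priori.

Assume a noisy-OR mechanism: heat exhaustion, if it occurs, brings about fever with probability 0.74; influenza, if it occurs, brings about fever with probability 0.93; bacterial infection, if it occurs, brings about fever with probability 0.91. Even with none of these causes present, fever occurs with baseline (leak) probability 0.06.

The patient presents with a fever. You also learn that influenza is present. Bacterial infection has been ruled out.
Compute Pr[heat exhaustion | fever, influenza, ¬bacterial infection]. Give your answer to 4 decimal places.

Under noisy-OR, P(fever | causes) = 1 − (1−0.06)·∏(1−qᵢ) over the active causes.
For the numerator, keep only heat exhaustion=true terms: 0.982892*0.118 = 0.115981
Denominator P(fever | influenza, ¬bacterial infection): 0.9342*0.882 + 0.982892*0.118 = 0.939945
Posterior = 0.115981 / 0.939945 ≈ 0.1234

Pr[heat exhaustion | fever, influenza, ¬bacterial infection] ≈ 0.1234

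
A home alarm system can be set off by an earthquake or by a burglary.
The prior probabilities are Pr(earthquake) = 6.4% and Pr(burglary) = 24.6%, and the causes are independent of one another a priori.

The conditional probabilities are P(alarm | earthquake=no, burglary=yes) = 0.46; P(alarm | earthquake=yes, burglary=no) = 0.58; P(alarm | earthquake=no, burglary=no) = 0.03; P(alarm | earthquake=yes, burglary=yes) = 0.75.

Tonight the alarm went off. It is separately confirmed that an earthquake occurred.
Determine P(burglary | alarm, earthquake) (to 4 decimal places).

Numerator (weight on configurations with burglary): 0.75*0.246 = 0.184500
The normalizing constant is 0.58*0.754 + 0.75*0.246 = 0.621820
P(burglary | alarm, earthquake) = 0.184500/0.621820 ≈ 0.2967

P(burglary | alarm, earthquake) ≈ 0.2967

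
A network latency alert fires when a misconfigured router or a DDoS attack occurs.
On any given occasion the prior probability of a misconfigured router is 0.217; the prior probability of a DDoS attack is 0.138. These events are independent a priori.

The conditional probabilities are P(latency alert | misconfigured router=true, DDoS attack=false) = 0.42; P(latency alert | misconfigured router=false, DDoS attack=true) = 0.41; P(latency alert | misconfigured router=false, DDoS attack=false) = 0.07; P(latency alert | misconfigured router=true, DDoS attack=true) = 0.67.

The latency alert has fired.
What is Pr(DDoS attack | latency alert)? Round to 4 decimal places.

Numerator (weight on configurations with DDoS attack): 0.044302 + 0.020064 = 0.064366
The normalizing constant is 0.07*0.783*0.862 + 0.41*0.783*0.138 + 0.42*0.217*0.862 + 0.67*0.217*0.138 = 0.190175
P(DDoS attack | latency alert) = 0.064366/0.190175 ≈ 0.3385

Pr(DDoS attack | latency alert) ≈ 0.3385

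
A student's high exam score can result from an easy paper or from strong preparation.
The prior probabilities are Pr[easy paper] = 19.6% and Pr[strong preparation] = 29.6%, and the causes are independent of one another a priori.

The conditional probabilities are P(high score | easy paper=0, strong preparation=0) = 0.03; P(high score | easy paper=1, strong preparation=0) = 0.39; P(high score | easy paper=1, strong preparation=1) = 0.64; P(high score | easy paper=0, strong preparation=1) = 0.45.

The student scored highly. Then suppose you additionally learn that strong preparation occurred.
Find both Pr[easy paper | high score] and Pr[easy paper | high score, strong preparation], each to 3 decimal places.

Pr[easy paper | high score] ≈ 0.423; Pr[easy paper | high score, strong preparation] ≈ 0.257

Numerator (weight on configurations with easy paper): 0.053814 + 0.037130 = 0.090944
The normalizing constant is 0.03*0.804*0.704 + 0.45*0.804*0.296 + 0.39*0.196*0.704 + 0.64*0.196*0.296 = 0.215017
P(easy paper | high score) = 0.090944/0.215017 ≈ 0.423

With the extra evidence:
Numerator (weight on configurations with easy paper): 0.64*0.196 = 0.125440
Normalizer over all consistent configurations: 0.45*0.804 + 0.64*0.196 = 0.487240
Posterior = 0.125440 / 0.487240 ≈ 0.257
The drop from 0.423 to 0.257 is the explaining-away (discounting) effect.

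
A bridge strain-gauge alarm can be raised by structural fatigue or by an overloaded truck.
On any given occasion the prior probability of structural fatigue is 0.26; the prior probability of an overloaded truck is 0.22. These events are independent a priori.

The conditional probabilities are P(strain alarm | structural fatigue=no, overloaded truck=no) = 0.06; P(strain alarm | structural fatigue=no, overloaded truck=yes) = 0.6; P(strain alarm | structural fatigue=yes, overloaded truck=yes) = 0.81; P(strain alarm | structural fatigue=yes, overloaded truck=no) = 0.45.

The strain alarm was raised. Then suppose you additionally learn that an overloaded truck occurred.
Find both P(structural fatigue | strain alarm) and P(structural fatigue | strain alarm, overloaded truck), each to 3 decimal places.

P(structural fatigue | strain alarm) ≈ 0.510; P(structural fatigue | strain alarm, overloaded truck) ≈ 0.322

Weight on structural fatigue=true, given the evidence: 0.091260 + 0.046332 = 0.137592
Normalizer over all consistent configurations: 0.06*0.74*0.78 + 0.6*0.74*0.22 + 0.45*0.26*0.78 + 0.81*0.26*0.22 = 0.269904
Posterior = 0.137592 / 0.269904 ≈ 0.510

With the extra evidence:
Enumerate both values of structural fatigue and weight by the priors:
  P(strain alarm | overloaded truck) = 0.6*0.74 + 0.81*0.26
        = 0.444000 + 0.210600 = 0.654600
Keeping only the structural fatigue-present terms gives 0.210600, so
  P(structural fatigue | strain alarm, overloaded truck) = 0.210600 / 0.654600 ≈ 0.322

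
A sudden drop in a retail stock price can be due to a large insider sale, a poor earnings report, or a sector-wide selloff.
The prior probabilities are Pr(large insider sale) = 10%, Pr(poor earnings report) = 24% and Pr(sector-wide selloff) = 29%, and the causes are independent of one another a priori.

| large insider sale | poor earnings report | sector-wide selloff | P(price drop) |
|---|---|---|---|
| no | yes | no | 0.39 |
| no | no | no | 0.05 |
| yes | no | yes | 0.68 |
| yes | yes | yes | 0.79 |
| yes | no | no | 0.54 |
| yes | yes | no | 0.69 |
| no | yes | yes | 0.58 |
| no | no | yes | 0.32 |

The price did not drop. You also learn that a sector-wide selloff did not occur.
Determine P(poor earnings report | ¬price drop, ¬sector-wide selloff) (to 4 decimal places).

P(¬price drop | ¬sector-wide selloff) = 0.95*0.9*0.76 + 0.61*0.9*0.24 + 0.46*0.1*0.76 + 0.31*0.1*0.24 = 0.649800 + 0.131760 + 0.034960 + 0.007440 = 0.823960
Restricting to configurations with poor earnings report present: 0.131760 + 0.007440 = 0.139200.
P(poor earnings report | ¬price drop, ¬sector-wide selloff) = 0.139200 / 0.823960 ≈ 0.1689

P(poor earnings report | ¬price drop, ¬sector-wide selloff) ≈ 0.1689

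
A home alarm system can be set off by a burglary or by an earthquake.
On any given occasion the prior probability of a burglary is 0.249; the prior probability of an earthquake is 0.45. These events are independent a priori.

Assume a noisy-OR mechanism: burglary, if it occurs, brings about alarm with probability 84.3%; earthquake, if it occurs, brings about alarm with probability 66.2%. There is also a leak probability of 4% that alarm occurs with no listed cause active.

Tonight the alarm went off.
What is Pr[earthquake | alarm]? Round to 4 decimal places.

Pr[earthquake | alarm] ≈ 0.7158

Under noisy-OR, P(alarm | causes) = 1 − (1−0.04)·∏(1−qᵢ) over the active causes.
P(alarm) = 0.04*0.751*0.55 + 0.67552*0.751*0.45 + 0.84928*0.249*0.55 + 0.949057*0.249*0.45 = 0.016522 + 0.228292 + 0.116309 + 0.106342 = 0.467465
The earthquake-present share is 0.228292 + 0.106342 = 0.334634.
Hence the posterior is 0.334634/0.467465 ≈ 0.7158.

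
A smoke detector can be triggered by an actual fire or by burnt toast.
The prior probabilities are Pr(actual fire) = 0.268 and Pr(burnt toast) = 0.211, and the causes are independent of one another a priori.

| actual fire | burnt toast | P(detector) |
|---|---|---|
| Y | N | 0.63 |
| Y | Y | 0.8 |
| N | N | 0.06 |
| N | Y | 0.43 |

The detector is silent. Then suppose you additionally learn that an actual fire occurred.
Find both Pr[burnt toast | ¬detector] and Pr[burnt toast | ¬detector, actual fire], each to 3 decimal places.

Pr[burnt toast | ¬detector] ≈ 0.138; Pr[burnt toast | ¬detector, actual fire] ≈ 0.126

For the numerator, keep only burnt toast=true terms: 0.088038 + 0.011310 = 0.099348
Denominator P(¬detector): 0.94×0.732×0.789 + 0.57×0.732×0.211 + 0.37×0.268×0.789 + 0.2×0.268×0.211 = 0.720480
P(burnt toast | ¬detector) = 0.099348/0.720480 ≈ 0.138

Now also conditioning on actual fire=true:
Enumerate both values of burnt toast and weight by the priors:
  P(¬detector | actual fire) = 0.37×0.789 + 0.2×0.211
        = 0.291930 + 0.042200 = 0.334130
The terms with burnt toast present sum to 0.042200, so
  P(burnt toast | ¬detector, actual fire) = 0.042200 / 0.334130 ≈ 0.126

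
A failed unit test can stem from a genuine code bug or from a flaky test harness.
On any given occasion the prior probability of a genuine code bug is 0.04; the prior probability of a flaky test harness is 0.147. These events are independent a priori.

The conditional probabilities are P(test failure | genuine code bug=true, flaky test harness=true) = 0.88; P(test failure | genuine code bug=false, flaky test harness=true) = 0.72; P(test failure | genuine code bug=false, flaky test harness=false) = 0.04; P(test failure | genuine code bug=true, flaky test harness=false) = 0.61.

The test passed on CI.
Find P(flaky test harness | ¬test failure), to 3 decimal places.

P(¬test failure) = 0.96·0.96·0.853 + 0.28·0.96·0.147 + 0.39·0.04·0.853 + 0.12·0.04·0.147 = 0.786125 + 0.039514 + 0.013307 + 0.000706 = 0.839652
The flaky test harness-present share is 0.039514 + 0.000706 = 0.040220.
Hence the posterior is 0.040220/0.839652 ≈ 0.048.

P(flaky test harness | ¬test failure) ≈ 0.048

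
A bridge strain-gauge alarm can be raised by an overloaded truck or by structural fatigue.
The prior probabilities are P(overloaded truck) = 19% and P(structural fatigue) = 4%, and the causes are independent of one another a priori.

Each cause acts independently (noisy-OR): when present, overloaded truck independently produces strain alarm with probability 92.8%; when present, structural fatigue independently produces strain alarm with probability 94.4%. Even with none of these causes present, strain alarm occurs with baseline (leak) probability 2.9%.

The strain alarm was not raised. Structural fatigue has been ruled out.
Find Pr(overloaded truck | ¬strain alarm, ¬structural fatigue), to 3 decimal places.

Pr(overloaded truck | ¬strain alarm, ¬structural fatigue) ≈ 0.017

Under noisy-OR, P(strain alarm | causes) = 1 − (1−0.029)·∏(1−qᵢ) over the active causes.
Weight on overloaded truck=true, given the evidence: 0.069912·0.19 = 0.013283
The normalizing constant is 0.971·0.81 + 0.069912·0.19 = 0.799793
Posterior = 0.013283 / 0.799793 ≈ 0.017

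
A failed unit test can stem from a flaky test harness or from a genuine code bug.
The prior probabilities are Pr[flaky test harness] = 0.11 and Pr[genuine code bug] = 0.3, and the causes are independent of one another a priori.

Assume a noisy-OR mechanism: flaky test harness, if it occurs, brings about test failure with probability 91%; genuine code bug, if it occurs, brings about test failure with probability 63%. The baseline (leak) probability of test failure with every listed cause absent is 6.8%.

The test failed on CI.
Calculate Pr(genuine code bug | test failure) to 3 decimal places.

Pr(genuine code bug | test failure) ≈ 0.647

Under noisy-OR, P(test failure | causes) = 1 − (1−0.068)·∏(1−qᵢ) over the active causes.
By total probability over the 4 (flaky test harness, genuine code bug) configurations:
  P(test failure) = 0.068·0.89·0.7 + 0.65516·0.89·0.3 + 0.91612·0.11·0.7 + 0.968964·0.11·0.3
        = 0.042364 + 0.174928 + 0.070541 + 0.031976 = 0.319809
The terms with genuine code bug present sum to 0.206904, so
  P(genuine code bug | test failure) = 0.206904 / 0.319809 ≈ 0.647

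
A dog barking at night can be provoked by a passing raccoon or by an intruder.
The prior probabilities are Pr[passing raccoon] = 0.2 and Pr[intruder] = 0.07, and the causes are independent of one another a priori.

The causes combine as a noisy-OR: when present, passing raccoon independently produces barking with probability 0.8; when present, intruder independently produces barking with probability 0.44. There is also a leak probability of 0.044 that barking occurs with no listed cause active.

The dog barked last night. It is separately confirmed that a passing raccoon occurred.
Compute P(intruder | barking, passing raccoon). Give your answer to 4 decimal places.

P(intruder | barking, passing raccoon) ≈ 0.0767

Under noisy-OR, P(barking | causes) = 1 − (1−0.044)·∏(1−qᵢ) over the active causes.
P(barking | passing raccoon) = 0.8088·0.93 + 0.892928·0.07 = 0.752184 + 0.062505 = 0.814689
Restricting to configurations with intruder present: 0.892928·0.07 = 0.062505.
So P(intruder | barking, passing raccoon) = 0.062505/0.814689 ≈ 0.0767.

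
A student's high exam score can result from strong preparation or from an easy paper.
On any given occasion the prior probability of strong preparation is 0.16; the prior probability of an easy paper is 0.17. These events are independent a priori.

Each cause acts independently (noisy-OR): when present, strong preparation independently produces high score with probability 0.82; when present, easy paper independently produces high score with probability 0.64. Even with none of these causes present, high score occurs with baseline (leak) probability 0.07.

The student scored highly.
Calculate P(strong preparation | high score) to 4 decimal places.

P(strong preparation | high score) ≈ 0.4863

Under noisy-OR, P(high score | causes) = 1 − (1−0.07)·∏(1−qᵢ) over the active causes.
P(high score) = 0.07×0.84×0.83 + 0.6652×0.84×0.17 + 0.8326×0.16×0.83 + 0.939736×0.16×0.17 = 0.048804 + 0.094991 + 0.110569 + 0.025561 = 0.279925
The strong preparation-present share is 0.110569 + 0.025561 = 0.136130.
Hence the posterior is 0.136130/0.279925 ≈ 0.4863.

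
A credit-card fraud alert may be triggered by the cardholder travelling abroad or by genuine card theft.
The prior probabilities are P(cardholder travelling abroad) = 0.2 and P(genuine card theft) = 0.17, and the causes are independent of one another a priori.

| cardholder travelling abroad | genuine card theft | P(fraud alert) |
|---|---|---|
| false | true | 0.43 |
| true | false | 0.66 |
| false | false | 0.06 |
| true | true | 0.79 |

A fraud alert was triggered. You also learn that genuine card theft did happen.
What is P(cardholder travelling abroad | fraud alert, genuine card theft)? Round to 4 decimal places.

P(cardholder travelling abroad | fraud alert, genuine card theft) ≈ 0.3147

P(fraud alert | genuine card theft) = 0.43·0.8 + 0.79·0.2 = 0.344000 + 0.158000 = 0.502000
Of this, 0.158000 comes from 0.79·0.2 (the cardholder travelling abroad=true cases).
Hence the posterior is 0.158000/0.502000 ≈ 0.3147.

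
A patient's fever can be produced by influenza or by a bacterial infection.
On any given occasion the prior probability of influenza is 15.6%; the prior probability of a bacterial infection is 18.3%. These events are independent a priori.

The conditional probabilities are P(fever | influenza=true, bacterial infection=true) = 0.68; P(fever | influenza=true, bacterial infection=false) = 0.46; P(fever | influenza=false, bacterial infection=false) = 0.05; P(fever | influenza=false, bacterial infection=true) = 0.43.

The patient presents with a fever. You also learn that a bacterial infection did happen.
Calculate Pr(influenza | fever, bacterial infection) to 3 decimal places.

Pr(influenza | fever, bacterial infection) ≈ 0.226

Weight on influenza=true, given the evidence: 0.68×0.156 = 0.106080
The normalizing constant is 0.43×0.844 + 0.68×0.156 = 0.469000
P(influenza | fever, bacterial infection) = 0.106080/0.469000 ≈ 0.226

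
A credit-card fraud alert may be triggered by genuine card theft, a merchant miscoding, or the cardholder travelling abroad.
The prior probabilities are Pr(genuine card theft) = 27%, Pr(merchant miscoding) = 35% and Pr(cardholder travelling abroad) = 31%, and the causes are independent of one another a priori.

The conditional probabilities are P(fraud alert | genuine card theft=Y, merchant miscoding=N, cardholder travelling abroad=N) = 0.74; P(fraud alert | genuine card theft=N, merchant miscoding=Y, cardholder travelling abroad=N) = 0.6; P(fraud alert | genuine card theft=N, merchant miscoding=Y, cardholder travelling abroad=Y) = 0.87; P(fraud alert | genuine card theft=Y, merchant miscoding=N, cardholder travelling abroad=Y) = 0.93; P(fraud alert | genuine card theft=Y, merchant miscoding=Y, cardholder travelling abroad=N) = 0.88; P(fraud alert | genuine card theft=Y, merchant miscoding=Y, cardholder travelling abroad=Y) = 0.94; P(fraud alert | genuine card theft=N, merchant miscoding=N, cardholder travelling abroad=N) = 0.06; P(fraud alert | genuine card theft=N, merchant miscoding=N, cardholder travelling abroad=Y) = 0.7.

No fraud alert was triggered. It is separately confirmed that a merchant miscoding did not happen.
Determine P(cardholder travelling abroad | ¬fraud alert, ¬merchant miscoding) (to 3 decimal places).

P(¬fraud alert | ¬merchant miscoding) = 0.94*0.73*0.69 + 0.3*0.73*0.31 + 0.26*0.27*0.69 + 0.07*0.27*0.31 = 0.473478 + 0.067890 + 0.048438 + 0.005859 = 0.595665
Restricting to configurations with cardholder travelling abroad present: 0.067890 + 0.005859 = 0.073749.
P(cardholder travelling abroad | ¬fraud alert, ¬merchant miscoding) = 0.073749 / 0.595665 ≈ 0.124

P(cardholder travelling abroad | ¬fraud alert, ¬merchant miscoding) ≈ 0.124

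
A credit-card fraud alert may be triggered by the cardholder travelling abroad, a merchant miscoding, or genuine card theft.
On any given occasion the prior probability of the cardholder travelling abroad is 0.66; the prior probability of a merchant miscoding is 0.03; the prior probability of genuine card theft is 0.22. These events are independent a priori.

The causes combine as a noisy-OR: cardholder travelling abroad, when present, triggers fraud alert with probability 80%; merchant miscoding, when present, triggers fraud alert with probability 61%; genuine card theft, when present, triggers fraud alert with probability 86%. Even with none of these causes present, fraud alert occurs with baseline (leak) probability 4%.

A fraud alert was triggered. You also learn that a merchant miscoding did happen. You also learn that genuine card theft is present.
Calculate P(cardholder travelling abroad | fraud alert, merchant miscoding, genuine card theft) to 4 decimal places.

P(cardholder travelling abroad | fraud alert, merchant miscoding, genuine card theft) ≈ 0.6696

Under noisy-OR, P(fraud alert | causes) = 1 − (1−0.04)·∏(1−qᵢ) over the active causes.
Sum P(fraud alert|·) weighted by the priors over both values of cardholder travelling abroad:
  P(fraud alert | merchant miscoding, genuine card theft) = 0.947584×0.34 + 0.989517×0.66
        = 0.322179 + 0.653081 = 0.975260
The terms with cardholder travelling abroad present sum to 0.653081, so
  P(cardholder travelling abroad | fraud alert, merchant miscoding, genuine card theft) = 0.653081 / 0.975260 ≈ 0.6696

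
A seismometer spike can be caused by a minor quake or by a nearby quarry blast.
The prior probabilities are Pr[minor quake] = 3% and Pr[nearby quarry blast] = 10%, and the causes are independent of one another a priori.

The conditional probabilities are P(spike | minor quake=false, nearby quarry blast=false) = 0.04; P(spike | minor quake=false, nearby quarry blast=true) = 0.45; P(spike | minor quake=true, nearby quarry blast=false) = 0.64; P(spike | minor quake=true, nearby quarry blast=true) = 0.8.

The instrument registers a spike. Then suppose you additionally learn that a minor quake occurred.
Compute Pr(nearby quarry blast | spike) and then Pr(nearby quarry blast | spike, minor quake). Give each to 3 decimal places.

Pr(nearby quarry blast | spike) ≈ 0.469; Pr(nearby quarry blast | spike, minor quake) ≈ 0.122

P(spike) = 0.04·0.97·0.9 + 0.45·0.97·0.1 + 0.64·0.03·0.9 + 0.8·0.03·0.1 = 0.034920 + 0.043650 + 0.017280 + 0.002400 = 0.098250
Restricting to configurations with nearby quarry blast present: 0.043650 + 0.002400 = 0.046050.
So P(nearby quarry blast | spike) = 0.046050/0.098250 ≈ 0.469.

Now condition on the additional information:
Sum P(spike|·) weighted by the priors over both values of nearby quarry blast:
  P(spike | minor quake) = 0.64·0.9 + 0.8·0.1
        = 0.576000 + 0.080000 = 0.656000
The terms with nearby quarry blast present sum to 0.080000, so
  P(nearby quarry blast | spike, minor quake) = 0.080000 / 0.656000 ≈ 0.122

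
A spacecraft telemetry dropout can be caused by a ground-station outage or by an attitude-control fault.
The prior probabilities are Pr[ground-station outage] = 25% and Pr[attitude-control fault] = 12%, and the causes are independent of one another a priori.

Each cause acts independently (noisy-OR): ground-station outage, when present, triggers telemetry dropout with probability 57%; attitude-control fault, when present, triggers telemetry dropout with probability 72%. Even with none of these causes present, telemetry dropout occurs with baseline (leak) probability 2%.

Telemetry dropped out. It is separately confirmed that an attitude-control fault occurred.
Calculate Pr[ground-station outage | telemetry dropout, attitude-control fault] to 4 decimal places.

Pr[ground-station outage | telemetry dropout, attitude-control fault] ≈ 0.2884

Under noisy-OR, P(telemetry dropout | causes) = 1 − (1−0.02)·∏(1−qᵢ) over the active causes.
P(telemetry dropout | attitude-control fault) = 0.7256·0.75 + 0.882008·0.25 = 0.544200 + 0.220502 = 0.764702
Restricting to configurations with ground-station outage present: 0.882008·0.25 = 0.220502.
So P(ground-station outage | telemetry dropout, attitude-control fault) = 0.220502/0.764702 ≈ 0.2884.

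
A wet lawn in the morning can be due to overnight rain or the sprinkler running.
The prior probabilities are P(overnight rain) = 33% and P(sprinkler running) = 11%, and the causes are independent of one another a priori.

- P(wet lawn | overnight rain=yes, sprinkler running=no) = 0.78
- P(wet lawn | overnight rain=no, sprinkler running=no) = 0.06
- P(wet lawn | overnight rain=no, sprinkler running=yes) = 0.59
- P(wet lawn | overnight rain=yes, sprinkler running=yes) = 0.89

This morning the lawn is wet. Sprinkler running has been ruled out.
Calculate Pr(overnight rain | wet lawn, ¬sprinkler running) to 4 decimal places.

P(wet lawn | ¬sprinkler running) = 0.06*0.67 + 0.78*0.33 = 0.040200 + 0.257400 = 0.297600
Restricting to configurations with overnight rain present: 0.78*0.33 = 0.257400.
So P(overnight rain | wet lawn, ¬sprinkler running) = 0.257400/0.297600 ≈ 0.8649.

Pr(overnight rain | wet lawn, ¬sprinkler running) ≈ 0.8649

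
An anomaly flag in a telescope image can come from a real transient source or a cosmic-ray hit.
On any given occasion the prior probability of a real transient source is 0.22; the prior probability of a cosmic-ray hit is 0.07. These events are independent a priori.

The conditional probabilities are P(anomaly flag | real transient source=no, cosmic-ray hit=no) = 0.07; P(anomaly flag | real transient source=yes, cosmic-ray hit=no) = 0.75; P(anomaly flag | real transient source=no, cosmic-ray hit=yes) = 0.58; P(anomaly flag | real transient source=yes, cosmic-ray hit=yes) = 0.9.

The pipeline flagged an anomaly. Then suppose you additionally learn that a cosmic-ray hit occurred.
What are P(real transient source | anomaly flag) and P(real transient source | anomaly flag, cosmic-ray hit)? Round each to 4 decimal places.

By total probability over the 4 (real transient source, cosmic-ray hit) configurations:
  P(anomaly flag) = 0.07·0.78·0.93 + 0.58·0.78·0.07 + 0.75·0.22·0.93 + 0.9·0.22·0.07
        = 0.050778 + 0.031668 + 0.153450 + 0.013860 = 0.249756
Configurations with real transient source contribute 0.167310, so
  P(real transient source | anomaly flag) = 0.167310 / 0.249756 ≈ 0.6699

With the extra evidence:
P(anomaly flag | cosmic-ray hit) = 0.58*0.78 + 0.9*0.22 = 0.452400 + 0.198000 = 0.650400
The real transient source-present share is 0.9*0.22 = 0.198000.
P(real transient source | anomaly flag, cosmic-ray hit) = 0.198000 / 0.650400 ≈ 0.3044

P(real transient source | anomaly flag) ≈ 0.6699; P(real transient source | anomaly flag, cosmic-ray hit) ≈ 0.3044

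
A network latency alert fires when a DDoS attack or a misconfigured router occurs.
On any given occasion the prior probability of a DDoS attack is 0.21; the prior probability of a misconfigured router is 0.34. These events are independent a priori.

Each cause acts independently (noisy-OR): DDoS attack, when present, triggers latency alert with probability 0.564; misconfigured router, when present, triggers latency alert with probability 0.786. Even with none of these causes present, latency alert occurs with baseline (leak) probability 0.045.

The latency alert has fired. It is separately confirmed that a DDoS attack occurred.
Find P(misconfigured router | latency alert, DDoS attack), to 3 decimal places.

Under noisy-OR, P(latency alert | causes) = 1 − (1−0.045)·∏(1−qᵢ) over the active causes.
P(latency alert | DDoS attack) = 0.58362·0.66 + 0.910895·0.34 = 0.385189 + 0.309704 = 0.694893
The misconfigured router-present share is 0.910895·0.34 = 0.309704.
P(misconfigured router | latency alert, DDoS attack) = 0.309704 / 0.694893 ≈ 0.446

P(misconfigured router | latency alert, DDoS attack) ≈ 0.446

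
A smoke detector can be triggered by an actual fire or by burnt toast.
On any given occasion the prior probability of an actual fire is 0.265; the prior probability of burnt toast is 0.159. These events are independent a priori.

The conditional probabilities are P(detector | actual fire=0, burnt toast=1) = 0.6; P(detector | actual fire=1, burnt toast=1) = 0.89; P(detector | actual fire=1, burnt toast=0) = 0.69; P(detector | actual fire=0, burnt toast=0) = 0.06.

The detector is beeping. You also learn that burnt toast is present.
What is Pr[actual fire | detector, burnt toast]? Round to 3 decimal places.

Pr[actual fire | detector, burnt toast] ≈ 0.348

P(detector | burnt toast) = 0.6×0.735 + 0.89×0.265 = 0.441000 + 0.235850 = 0.676850
Restricting to configurations with actual fire present: 0.89×0.265 = 0.235850.
P(actual fire | detector, burnt toast) = 0.235850 / 0.676850 ≈ 0.348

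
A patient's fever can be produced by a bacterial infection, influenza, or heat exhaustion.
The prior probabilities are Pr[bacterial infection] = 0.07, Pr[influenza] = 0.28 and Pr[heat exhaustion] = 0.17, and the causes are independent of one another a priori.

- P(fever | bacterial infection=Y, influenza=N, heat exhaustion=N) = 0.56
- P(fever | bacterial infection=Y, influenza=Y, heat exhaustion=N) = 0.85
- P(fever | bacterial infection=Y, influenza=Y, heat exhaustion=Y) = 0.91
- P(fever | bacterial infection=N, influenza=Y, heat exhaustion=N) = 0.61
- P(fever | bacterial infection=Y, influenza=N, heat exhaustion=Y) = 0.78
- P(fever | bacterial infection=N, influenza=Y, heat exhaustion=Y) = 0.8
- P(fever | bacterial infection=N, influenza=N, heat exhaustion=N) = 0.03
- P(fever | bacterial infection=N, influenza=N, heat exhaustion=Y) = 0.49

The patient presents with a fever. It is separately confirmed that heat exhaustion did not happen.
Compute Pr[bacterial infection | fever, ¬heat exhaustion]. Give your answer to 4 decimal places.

Pr[bacterial infection | fever, ¬heat exhaustion] ≈ 0.2005

By total probability over the 4 (bacterial infection, influenza) configurations:
  P(fever | ¬heat exhaustion) = 0.03·0.93·0.72 + 0.61·0.93·0.28 + 0.56·0.07·0.72 + 0.85·0.07·0.28
        = 0.020088 + 0.158844 + 0.028224 + 0.016660 = 0.223816
Configurations with bacterial infection contribute 0.044884, so
  P(bacterial infection | fever, ¬heat exhaustion) = 0.044884 / 0.223816 ≈ 0.2005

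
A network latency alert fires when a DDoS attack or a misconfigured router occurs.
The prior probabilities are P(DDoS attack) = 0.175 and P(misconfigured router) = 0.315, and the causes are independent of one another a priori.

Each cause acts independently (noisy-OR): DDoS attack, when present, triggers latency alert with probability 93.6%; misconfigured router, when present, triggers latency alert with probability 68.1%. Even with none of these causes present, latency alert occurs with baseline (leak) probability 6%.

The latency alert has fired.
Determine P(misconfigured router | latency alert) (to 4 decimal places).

Under noisy-OR, P(latency alert | causes) = 1 − (1−0.06)·∏(1−qᵢ) over the active causes.
Weight on misconfigured router=true, given the evidence: 0.181949 + 0.054067 = 0.236016
The normalizing constant is 0.06×0.825×0.685 + 0.70014×0.825×0.315 + 0.93984×0.175×0.685 + 0.980809×0.175×0.315 = 0.382587
P(misconfigured router | latency alert) = 0.236016/0.382587 ≈ 0.6169

P(misconfigured router | latency alert) ≈ 0.6169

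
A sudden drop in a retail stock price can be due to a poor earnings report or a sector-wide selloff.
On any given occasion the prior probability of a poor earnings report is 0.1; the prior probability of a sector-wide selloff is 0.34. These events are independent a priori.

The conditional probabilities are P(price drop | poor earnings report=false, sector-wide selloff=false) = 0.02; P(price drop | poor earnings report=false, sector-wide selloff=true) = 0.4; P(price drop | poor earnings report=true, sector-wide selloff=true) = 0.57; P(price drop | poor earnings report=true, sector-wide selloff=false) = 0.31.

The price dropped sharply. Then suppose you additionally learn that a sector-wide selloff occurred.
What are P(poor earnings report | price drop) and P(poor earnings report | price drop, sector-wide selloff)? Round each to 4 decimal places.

P(price drop) = 0.02*0.9*0.66 + 0.4*0.9*0.34 + 0.31*0.1*0.66 + 0.57*0.1*0.34 = 0.011880 + 0.122400 + 0.020460 + 0.019380 = 0.174120
Restricting to configurations with poor earnings report present: 0.020460 + 0.019380 = 0.039840.
P(poor earnings report | price drop) = 0.039840 / 0.174120 ≈ 0.2288

With the extra evidence:
For the numerator, keep only poor earnings report=true terms: 0.57·0.1 = 0.057000
Normalizer over all consistent configurations: 0.4·0.9 + 0.57·0.1 = 0.417000
P(poor earnings report | price drop, sector-wide selloff) = 0.057000/0.417000 ≈ 0.1367
This is intercausal reasoning (explaining away): once sector-wide selloff accounts for the price drop, poor earnings report becomes less likely.

P(poor earnings report | price drop) ≈ 0.2288; P(poor earnings report | price drop, sector-wide selloff) ≈ 0.1367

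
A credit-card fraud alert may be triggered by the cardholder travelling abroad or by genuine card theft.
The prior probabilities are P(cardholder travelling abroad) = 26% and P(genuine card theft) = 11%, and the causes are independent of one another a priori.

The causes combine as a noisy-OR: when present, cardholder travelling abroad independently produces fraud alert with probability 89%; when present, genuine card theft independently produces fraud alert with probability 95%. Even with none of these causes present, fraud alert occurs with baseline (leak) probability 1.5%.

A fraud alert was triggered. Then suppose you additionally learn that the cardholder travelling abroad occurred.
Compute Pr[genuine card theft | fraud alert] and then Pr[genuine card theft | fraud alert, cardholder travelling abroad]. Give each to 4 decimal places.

Under noisy-OR, P(fraud alert | causes) = 1 − (1−0.015)·∏(1−qᵢ) over the active causes.
P(fraud alert) = 0.015×0.74×0.89 + 0.95075×0.74×0.11 + 0.89165×0.26×0.89 + 0.994583×0.26×0.11 = 0.009879 + 0.077391 + 0.206328 + 0.028445 = 0.322043
The genuine card theft-present share is 0.077391 + 0.028445 = 0.105836.
P(genuine card theft | fraud alert) = 0.105836 / 0.322043 ≈ 0.3286

With the extra evidence:
For the numerator, keep only genuine card theft=true terms: 0.994583*0.11 = 0.109404
Normalizer over all consistent configurations: 0.89165*0.89 + 0.994583*0.11 = 0.902973
P(genuine card theft | fraud alert, cardholder travelling abroad) = 0.109404/0.902973 ≈ 0.1212
The drop from 0.3286 to 0.1212 is the explaining-away (discounting) effect.

Pr[genuine card theft | fraud alert] ≈ 0.3286; Pr[genuine card theft | fraud alert, cardholder travelling abroad] ≈ 0.1212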